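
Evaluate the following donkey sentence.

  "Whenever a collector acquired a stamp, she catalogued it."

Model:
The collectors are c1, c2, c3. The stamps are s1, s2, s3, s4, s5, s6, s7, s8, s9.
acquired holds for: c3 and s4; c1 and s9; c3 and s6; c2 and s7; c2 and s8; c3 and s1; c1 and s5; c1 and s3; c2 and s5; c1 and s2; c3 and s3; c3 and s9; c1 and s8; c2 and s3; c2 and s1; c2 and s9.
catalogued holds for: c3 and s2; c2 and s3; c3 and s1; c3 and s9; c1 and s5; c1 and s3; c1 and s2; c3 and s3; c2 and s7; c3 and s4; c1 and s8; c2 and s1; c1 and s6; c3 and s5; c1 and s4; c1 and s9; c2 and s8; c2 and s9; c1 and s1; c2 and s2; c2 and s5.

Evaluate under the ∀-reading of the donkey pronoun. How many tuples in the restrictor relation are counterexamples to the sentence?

"it" takes "a stamp" as antecedent — a donkey pronoun bound across the clause boundary.
Strong reading: for every (c,s) with acquired(c,s), catalogued(c,s).
Restrictor pairs: (c1,s2) ✓  (c1,s3) ✓  (c1,s5) ✓  (c1,s8) ✓  (c1,s9) ✓  (c2,s1) ✓  (c2,s3) ✓  (c2,s5) ✓  (c2,s7) ✓  (c2,s8) ✓  (c2,s9) ✓  (c3,s1) ✓  (c3,s3) ✓  (c3,s4) ✓  (c3,s6) ✗  (c3,s9) ✓
Counterexamples (restrictor pairs failing the scope): 1.

1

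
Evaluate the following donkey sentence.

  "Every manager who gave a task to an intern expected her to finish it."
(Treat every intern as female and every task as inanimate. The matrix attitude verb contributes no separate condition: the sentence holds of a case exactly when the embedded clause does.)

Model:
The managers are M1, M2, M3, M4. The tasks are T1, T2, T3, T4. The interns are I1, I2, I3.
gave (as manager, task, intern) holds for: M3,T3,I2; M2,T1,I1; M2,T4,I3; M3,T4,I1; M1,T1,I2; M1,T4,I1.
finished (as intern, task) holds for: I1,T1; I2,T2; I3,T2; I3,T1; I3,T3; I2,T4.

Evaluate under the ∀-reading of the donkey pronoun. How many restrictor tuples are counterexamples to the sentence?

"her" takes "an intern" as antecedent and "it" takes "a task"; both are donkey pronouns co-varying with the restrictor.
Strong reading: for every (m,t,i) with gave(m,t,i), finished(i,t).
Restrictor triples: (M1,T1,I2)→finished(I2,T1) ✗  (M1,T4,I1)→finished(I1,T4) ✗  (M2,T1,I1)→finished(I1,T1) ✓  (M2,T4,I3)→finished(I3,T4) ✗  (M3,T3,I2)→finished(I2,T3) ✗  (M3,T4,I1)→finished(I1,T4) ✗
Counterexamples (restrictor triples failing the scope): 5.

5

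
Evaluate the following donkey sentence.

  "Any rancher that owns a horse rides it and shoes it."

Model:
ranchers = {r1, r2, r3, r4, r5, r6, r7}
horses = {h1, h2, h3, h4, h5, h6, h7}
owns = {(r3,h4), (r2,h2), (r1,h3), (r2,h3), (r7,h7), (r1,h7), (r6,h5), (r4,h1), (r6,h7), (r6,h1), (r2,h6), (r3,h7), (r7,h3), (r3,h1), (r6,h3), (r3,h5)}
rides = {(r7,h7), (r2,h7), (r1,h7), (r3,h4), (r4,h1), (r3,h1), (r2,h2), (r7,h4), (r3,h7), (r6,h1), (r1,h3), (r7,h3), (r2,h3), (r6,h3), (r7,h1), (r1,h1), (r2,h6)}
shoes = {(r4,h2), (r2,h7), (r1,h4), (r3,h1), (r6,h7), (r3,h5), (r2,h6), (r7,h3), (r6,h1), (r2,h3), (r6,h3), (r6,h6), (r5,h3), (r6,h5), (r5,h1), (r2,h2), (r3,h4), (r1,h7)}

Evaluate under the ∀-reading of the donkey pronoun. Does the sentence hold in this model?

False

"it" takes "a horse" as antecedent — a donkey pronoun bound across the clause boundary.
Strong reading: for every (r,h) with owns(r,h), rides(r,h) ∧ shoes(r,h).
Restrictor pairs: (r1,h3) ✗  (r1,h7) ✓  (r2,h2) ✓  (r2,h3) ✓  (r2,h6) ✓  (r3,h1) ✓  (r3,h4) ✓  (r3,h5) ✗  (r3,h7) ✗  (r4,h1) ✗  (r6,h1) ✓  (r6,h3) ✓  (r6,h5) ✗  (r6,h7) ✗  (r7,h3) ✓  (r7,h7) ✗
Counterexample: (r1,h3) is in owns but fails the scope.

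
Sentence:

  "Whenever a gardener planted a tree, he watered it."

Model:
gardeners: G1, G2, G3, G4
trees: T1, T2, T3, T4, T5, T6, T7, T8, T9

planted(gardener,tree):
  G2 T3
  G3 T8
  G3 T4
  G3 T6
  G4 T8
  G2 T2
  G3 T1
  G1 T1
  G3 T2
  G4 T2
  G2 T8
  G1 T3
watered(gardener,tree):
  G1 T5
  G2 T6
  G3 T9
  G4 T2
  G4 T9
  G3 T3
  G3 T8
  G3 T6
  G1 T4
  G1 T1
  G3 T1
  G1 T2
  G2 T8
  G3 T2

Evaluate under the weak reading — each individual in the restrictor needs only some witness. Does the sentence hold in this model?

True

"it" takes "a tree" as antecedent — a donkey pronoun bound across the clause boundary.
Weak reading: every gardener g with some planted-tree has at least one planted-tree t such that watered(g,t).
Per gardener: G1:✓  G2:✓  G3:✓  G4:✓
Every gardener in the restrictor has a witness.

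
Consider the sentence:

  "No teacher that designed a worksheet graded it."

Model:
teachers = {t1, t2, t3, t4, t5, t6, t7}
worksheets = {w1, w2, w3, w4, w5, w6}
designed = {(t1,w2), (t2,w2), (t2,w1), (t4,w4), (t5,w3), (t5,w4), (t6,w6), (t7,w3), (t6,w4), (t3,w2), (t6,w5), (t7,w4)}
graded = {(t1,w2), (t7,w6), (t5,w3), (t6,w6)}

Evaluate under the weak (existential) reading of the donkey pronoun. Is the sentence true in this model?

"it" takes "a worksheet" as antecedent — a donkey pronoun bound across the clause boundary.
Truth condition: for no (t,w) with designed(t,w) does graded(t,w) hold.
Restrictor pairs — does the scope hold? (t1,w2):holds  (t2,w1):fails  (t2,w2):fails  (t3,w2):fails  (t4,w4):fails  (t5,w3):holds  (t5,w4):fails  (t6,w4):fails  (t6,w5):fails  (t6,w6):holds  (t7,w3):fails  (t7,w4):fails
Scope holds for 3 pair(s), so the sentence is false.

False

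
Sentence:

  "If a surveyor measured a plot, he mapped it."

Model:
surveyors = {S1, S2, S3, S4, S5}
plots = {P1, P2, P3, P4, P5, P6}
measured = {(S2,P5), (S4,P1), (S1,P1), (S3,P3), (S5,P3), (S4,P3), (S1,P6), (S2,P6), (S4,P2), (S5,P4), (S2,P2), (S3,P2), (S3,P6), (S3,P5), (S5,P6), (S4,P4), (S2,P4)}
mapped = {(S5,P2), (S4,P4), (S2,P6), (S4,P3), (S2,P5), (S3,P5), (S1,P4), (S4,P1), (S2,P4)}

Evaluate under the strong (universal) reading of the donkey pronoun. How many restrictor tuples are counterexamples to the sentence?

"it" takes "a plot" as antecedent — a donkey pronoun bound across the clause boundary.
Strong reading: for every (s,p) with measured(s,p), mapped(s,p).
Restrictor pairs: (S1,P1) ✗  (S1,P6) ✗  (S2,P2) ✗  (S2,P4) ✓  (S2,P5) ✓  (S2,P6) ✓  (S3,P2) ✗  (S3,P3) ✗  (S3,P5) ✓  (S3,P6) ✗  (S4,P1) ✓  (S4,P2) ✗  (S4,P3) ✓  (S4,P4) ✓  (S5,P3) ✗  (S5,P4) ✗  (S5,P6) ✗
Counterexamples (restrictor pairs failing the scope): 10.

10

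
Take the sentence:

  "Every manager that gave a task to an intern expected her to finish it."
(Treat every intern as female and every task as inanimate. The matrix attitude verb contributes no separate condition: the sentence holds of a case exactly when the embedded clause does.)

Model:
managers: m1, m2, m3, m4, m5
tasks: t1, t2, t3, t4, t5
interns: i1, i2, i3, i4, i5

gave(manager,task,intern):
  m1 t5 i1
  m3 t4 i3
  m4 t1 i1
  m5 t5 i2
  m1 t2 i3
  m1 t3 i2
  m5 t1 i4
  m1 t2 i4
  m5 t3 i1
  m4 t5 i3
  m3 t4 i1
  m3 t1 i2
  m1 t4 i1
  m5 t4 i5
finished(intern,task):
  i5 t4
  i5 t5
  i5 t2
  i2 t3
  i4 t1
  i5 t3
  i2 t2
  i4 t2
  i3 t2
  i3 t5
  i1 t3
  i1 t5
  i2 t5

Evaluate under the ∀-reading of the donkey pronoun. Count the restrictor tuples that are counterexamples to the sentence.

"her" takes "an intern" as antecedent and "it" takes "a task"; both are donkey pronouns co-varying with the restrictor.
Strong reading: for every (m,t,i) with gave(m,t,i), finished(i,t).
Restrictor triples: (m1,t2,i3)→finished(i3,t2) ✓  (m1,t2,i4)→finished(i4,t2) ✓  (m1,t3,i2)→finished(i2,t3) ✓  (m1,t4,i1)→finished(i1,t4) ✗  (m1,t5,i1)→finished(i1,t5) ✓  (m3,t1,i2)→finished(i2,t1) ✗  (m3,t4,i1)→finished(i1,t4) ✗  (m3,t4,i3)→finished(i3,t4) ✗  (m4,t1,i1)→finished(i1,t1) ✗  (m4,t5,i3)→finished(i3,t5) ✓  (m5,t1,i4)→finished(i4,t1) ✓  (m5,t3,i1)→finished(i1,t3) ✓  (m5,t4,i5)→finished(i5,t4) ✓  (m5,t5,i2)→finished(i2,t5) ✓
Counterexamples (restrictor triples failing the scope): 5.

5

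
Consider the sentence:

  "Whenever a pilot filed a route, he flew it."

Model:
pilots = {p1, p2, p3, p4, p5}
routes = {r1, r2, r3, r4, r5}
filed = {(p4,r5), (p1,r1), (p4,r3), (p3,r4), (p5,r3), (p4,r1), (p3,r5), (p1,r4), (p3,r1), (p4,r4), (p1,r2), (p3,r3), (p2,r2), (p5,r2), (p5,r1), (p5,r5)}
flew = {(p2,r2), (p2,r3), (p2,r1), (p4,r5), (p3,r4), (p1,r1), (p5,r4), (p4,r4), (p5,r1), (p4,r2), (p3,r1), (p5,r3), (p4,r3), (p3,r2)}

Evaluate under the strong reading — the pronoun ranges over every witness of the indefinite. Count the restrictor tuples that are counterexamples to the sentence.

7

"it" takes "a route" as antecedent — a donkey pronoun bound across the clause boundary.
Strong reading: for every (p,r) with filed(p,r), flew(p,r).
Restrictor pairs: (p1,r1) ✓  (p1,r2) ✗  (p1,r4) ✗  (p2,r2) ✓  (p3,r1) ✓  (p3,r3) ✗  (p3,r4) ✓  (p3,r5) ✗  (p4,r1) ✗  (p4,r3) ✓  (p4,r4) ✓  (p4,r5) ✓  (p5,r1) ✓  (p5,r2) ✗  (p5,r3) ✓  (p5,r5) ✗
Counterexamples (restrictor pairs failing the scope): 7.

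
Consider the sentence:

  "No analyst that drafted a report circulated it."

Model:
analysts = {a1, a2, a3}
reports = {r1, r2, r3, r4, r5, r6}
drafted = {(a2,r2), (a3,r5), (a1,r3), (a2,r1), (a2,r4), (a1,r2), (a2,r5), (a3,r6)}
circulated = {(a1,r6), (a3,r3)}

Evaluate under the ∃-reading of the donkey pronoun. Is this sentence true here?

True

"it" takes "a report" as antecedent — a donkey pronoun bound across the clause boundary.
Truth condition: for no (a,r) with drafted(a,r) does circulated(a,r) hold.
Restrictor pairs — does the scope hold? (a1,r2):fails  (a1,r3):fails  (a2,r1):fails  (a2,r2):fails  (a2,r4):fails  (a2,r5):fails  (a3,r5):fails  (a3,r6):fails
Scope holds for no restrictor pair, so the sentence is true.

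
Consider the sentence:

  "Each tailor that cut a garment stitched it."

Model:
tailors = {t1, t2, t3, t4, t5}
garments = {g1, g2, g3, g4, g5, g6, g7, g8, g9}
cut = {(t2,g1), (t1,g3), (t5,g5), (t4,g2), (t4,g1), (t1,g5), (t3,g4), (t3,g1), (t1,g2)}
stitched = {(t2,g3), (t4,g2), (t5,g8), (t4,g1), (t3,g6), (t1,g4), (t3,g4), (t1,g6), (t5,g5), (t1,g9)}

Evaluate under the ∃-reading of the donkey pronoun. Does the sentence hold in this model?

"it" takes "a garment" as antecedent — a donkey pronoun bound across the clause boundary.
Weak reading: every tailor t with some cut-garment has at least one cut-garment g such that stitched(t,g).
Per tailor: t1:✗  t2:✗  t3:✓  t4:✓  t5:✓
t1 has no witness among its cut-garments.

False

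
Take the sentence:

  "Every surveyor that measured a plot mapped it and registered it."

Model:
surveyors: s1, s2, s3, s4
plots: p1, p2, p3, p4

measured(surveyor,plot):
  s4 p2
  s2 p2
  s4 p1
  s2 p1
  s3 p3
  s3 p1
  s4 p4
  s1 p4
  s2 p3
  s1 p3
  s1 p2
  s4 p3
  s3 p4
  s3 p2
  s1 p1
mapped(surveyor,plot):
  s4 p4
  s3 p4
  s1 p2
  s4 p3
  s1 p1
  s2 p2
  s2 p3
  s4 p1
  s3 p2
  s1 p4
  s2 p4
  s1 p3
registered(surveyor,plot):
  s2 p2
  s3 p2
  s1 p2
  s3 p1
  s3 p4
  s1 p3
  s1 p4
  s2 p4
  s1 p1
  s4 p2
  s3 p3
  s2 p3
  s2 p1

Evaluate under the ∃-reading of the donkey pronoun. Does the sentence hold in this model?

"it" takes "a plot" as antecedent — a donkey pronoun bound across the clause boundary.
Weak reading: every surveyor s with some measured-plot has at least one measured-plot p such that mapped(s,p) ∧ registered(s,p).
Per surveyor: s1:✓  s2:✓  s3:✓  s4:✗
s4 has no witness among its measured-plots.

False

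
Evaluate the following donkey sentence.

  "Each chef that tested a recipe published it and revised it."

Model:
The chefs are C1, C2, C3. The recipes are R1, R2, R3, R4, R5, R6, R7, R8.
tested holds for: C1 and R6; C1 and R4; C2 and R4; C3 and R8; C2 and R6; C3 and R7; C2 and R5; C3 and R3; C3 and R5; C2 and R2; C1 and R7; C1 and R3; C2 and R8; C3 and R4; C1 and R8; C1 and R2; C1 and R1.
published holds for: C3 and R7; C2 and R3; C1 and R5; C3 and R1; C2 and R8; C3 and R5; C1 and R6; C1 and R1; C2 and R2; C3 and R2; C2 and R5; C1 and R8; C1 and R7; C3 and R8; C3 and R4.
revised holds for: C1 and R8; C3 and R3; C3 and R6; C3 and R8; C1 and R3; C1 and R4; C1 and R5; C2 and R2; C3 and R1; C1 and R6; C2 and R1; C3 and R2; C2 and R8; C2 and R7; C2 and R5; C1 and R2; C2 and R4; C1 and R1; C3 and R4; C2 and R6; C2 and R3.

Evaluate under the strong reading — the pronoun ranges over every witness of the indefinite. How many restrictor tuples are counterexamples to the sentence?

9

"it" takes "a recipe" as antecedent — a donkey pronoun bound across the clause boundary.
Strong reading: for every (c,r) with tested(c,r), published(c,r) ∧ revised(c,r).
Restrictor pairs: (C1,R1) ✓  (C1,R2) ✗  (C1,R3) ✗  (C1,R4) ✗  (C1,R6) ✓  (C1,R7) ✗  (C1,R8) ✓  (C2,R2) ✓  (C2,R4) ✗  (C2,R5) ✓  (C2,R6) ✗  (C2,R8) ✓  (C3,R3) ✗  (C3,R4) ✓  (C3,R5) ✗  (C3,R7) ✗  (C3,R8) ✓
Counterexamples (restrictor pairs failing the scope): 9.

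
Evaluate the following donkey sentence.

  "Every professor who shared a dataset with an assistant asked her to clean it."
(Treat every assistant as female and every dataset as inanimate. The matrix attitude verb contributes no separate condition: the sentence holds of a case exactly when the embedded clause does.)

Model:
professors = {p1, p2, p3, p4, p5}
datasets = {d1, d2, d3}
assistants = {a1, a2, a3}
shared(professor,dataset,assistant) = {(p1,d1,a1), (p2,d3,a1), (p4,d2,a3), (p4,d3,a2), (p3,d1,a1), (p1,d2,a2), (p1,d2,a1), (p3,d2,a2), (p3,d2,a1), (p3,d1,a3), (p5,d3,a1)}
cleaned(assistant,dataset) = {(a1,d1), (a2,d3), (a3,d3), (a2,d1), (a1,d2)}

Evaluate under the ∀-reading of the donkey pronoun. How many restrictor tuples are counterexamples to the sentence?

6

"her" takes "an assistant" as antecedent and "it" takes "a dataset"; both are donkey pronouns co-varying with the restrictor.
Strong reading: for every (p,d,a) with shared(p,d,a), cleaned(a,d).
Restrictor triples: (p1,d1,a1)→cleaned(a1,d1) ✓  (p1,d2,a1)→cleaned(a1,d2) ✓  (p1,d2,a2)→cleaned(a2,d2) ✗  (p2,d3,a1)→cleaned(a1,d3) ✗  (p3,d1,a1)→cleaned(a1,d1) ✓  (p3,d1,a3)→cleaned(a3,d1) ✗  (p3,d2,a1)→cleaned(a1,d2) ✓  (p3,d2,a2)→cleaned(a2,d2) ✗  (p4,d2,a3)→cleaned(a3,d2) ✗  (p4,d3,a2)→cleaned(a2,d3) ✓  (p5,d3,a1)→cleaned(a1,d3) ✗
Counterexamples (restrictor triples failing the scope): 6.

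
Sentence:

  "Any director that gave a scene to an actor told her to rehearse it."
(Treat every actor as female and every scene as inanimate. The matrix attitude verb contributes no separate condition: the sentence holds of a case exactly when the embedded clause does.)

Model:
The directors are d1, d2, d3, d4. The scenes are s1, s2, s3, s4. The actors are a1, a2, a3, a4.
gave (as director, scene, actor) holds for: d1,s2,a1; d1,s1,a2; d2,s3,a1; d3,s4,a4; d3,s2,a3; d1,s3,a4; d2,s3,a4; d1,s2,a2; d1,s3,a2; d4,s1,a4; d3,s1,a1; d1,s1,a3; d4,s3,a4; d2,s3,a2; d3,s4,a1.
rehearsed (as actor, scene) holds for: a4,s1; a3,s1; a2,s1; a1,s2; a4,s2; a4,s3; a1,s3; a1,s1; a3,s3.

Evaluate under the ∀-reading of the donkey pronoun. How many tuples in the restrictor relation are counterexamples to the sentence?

6

"her" takes "an actor" as antecedent and "it" takes "a scene"; both are donkey pronouns co-varying with the restrictor.
Strong reading: for every (d,s,a) with gave(d,s,a), rehearsed(a,s).
Restrictor triples: (d1,s1,a2)→rehearsed(a2,s1) ✓  (d1,s1,a3)→rehearsed(a3,s1) ✓  (d1,s2,a1)→rehearsed(a1,s2) ✓  (d1,s2,a2)→rehearsed(a2,s2) ✗  (d1,s3,a2)→rehearsed(a2,s3) ✗  (d1,s3,a4)→rehearsed(a4,s3) ✓  (d2,s3,a1)→rehearsed(a1,s3) ✓  (d2,s3,a2)→rehearsed(a2,s3) ✗  (d2,s3,a4)→rehearsed(a4,s3) ✓  (d3,s1,a1)→rehearsed(a1,s1) ✓  (d3,s2,a3)→rehearsed(a3,s2) ✗  (d3,s4,a1)→rehearsed(a1,s4) ✗  (d3,s4,a4)→rehearsed(a4,s4) ✗  (d4,s1,a4)→rehearsed(a4,s1) ✓  (d4,s3,a4)→rehearsed(a4,s3) ✓
Counterexamples (restrictor triples failing the scope): 6.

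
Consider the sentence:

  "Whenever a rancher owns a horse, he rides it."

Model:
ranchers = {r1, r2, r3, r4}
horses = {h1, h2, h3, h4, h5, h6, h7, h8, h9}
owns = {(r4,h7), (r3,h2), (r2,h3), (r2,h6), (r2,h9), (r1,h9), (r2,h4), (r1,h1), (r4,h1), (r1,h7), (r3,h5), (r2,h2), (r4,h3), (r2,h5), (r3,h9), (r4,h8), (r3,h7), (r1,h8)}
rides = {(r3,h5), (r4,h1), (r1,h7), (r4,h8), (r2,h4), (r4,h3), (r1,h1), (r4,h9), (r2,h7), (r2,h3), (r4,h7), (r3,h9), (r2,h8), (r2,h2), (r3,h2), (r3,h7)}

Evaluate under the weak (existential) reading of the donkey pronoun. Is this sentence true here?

True

"it" takes "a horse" as antecedent — a donkey pronoun bound across the clause boundary.
Weak reading: every rancher r with some owns-horse has at least one owns-horse h such that rides(r,h).
Per rancher: r1:✓  r2:✓  r3:✓  r4:✓
Every rancher in the restrictor has a witness.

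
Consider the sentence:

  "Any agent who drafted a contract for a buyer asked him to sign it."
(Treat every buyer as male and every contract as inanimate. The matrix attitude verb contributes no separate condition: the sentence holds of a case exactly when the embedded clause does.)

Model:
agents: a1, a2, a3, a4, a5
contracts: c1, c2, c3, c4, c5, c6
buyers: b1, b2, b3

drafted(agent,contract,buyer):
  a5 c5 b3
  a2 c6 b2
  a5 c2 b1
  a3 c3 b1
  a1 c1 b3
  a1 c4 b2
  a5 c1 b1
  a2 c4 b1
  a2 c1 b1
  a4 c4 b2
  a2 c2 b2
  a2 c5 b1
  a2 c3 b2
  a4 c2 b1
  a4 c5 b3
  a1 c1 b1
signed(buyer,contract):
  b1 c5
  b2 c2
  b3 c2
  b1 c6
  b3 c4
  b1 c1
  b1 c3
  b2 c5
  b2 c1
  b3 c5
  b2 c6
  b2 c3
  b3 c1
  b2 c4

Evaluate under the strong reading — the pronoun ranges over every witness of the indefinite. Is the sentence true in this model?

False

"him" takes "a buyer" as antecedent and "it" takes "a contract"; both are donkey pronouns co-varying with the restrictor.
Strong reading: for every (a,c,b) with drafted(a,c,b), signed(b,c).
Restrictor triples: (a1,c1,b1)→signed(b1,c1) ✓  (a1,c1,b3)→signed(b3,c1) ✓  (a1,c4,b2)→signed(b2,c4) ✓  (a2,c1,b1)→signed(b1,c1) ✓  (a2,c2,b2)→signed(b2,c2) ✓  (a2,c3,b2)→signed(b2,c3) ✓  (a2,c4,b1)→signed(b1,c4) ✗  (a2,c5,b1)→signed(b1,c5) ✓  (a2,c6,b2)→signed(b2,c6) ✓  (a3,c3,b1)→signed(b1,c3) ✓  (a4,c2,b1)→signed(b1,c2) ✗  (a4,c4,b2)→signed(b2,c4) ✓  (a4,c5,b3)→signed(b3,c5) ✓  (a5,c1,b1)→signed(b1,c1) ✓  (a5,c2,b1)→signed(b1,c2) ✗  (a5,c5,b3)→signed(b3,c5) ✓
Counterexample: (a2,c4,b1) — signed(b1,c4) does not hold.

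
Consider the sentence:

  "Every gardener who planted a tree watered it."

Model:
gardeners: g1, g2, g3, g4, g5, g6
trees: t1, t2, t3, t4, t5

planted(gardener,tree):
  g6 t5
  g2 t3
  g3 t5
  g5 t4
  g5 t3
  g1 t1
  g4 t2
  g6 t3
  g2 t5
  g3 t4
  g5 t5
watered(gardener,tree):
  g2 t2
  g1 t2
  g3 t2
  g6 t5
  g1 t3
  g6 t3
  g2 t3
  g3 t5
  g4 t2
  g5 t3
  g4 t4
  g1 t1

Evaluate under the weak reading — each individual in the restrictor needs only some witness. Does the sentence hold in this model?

"it" takes "a tree" as antecedent — a donkey pronoun bound across the clause boundary.
Weak reading: every gardener g with some planted-tree has at least one planted-tree t such that watered(g,t).
Per gardener: g1:✓  g2:✓  g3:✓  g4:✓  g5:✓  g6:✓
Every gardener in the restrictor has a witness.

True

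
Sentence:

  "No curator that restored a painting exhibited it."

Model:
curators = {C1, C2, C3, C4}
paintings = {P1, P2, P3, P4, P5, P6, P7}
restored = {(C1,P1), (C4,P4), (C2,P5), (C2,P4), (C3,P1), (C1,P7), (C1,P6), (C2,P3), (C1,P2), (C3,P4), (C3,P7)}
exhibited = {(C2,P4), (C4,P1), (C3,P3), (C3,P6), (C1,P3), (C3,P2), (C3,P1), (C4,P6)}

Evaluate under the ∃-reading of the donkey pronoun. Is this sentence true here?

"it" takes "a painting" as antecedent — a donkey pronoun bound across the clause boundary.
Truth condition: for no (c,p) with restored(c,p) does exhibited(c,p) hold.
Restrictor pairs — does the scope hold? (C1,P1):fails  (C1,P2):fails  (C1,P6):fails  (C1,P7):fails  (C2,P3):fails  (C2,P4):holds  (C2,P5):fails  (C3,P1):holds  (C3,P4):fails  (C3,P7):fails  (C4,P4):fails
Scope holds for 2 pair(s), so the sentence is false.

False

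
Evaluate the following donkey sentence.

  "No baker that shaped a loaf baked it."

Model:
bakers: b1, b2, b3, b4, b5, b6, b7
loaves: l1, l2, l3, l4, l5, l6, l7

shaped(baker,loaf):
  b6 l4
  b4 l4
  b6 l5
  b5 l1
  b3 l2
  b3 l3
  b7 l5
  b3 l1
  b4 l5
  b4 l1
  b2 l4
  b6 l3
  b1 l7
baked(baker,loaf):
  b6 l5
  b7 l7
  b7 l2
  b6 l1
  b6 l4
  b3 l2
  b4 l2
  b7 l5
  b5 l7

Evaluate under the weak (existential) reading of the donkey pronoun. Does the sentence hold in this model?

"it" takes "a loaf" as antecedent — a donkey pronoun bound across the clause boundary.
Truth condition: for no (b,l) with shaped(b,l) does baked(b,l) hold.
Restrictor pairs — does the scope hold? (b1,l7):fails  (b2,l4):fails  (b3,l1):fails  (b3,l2):holds  (b3,l3):fails  (b4,l1):fails  (b4,l4):fails  (b4,l5):fails  (b5,l1):fails  (b6,l3):fails  (b6,l4):holds  (b6,l5):holds  (b7,l5):holds
Scope holds for 4 pair(s), so the sentence is false.

False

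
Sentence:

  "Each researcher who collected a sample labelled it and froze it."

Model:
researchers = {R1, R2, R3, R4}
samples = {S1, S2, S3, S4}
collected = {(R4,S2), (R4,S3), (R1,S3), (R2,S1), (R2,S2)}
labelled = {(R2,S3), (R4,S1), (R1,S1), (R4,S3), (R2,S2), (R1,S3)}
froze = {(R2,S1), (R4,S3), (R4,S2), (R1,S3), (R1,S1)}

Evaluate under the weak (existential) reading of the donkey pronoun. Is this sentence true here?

"it" takes "a sample" as antecedent — a donkey pronoun bound across the clause boundary.
Weak reading: every researcher r with some collected-sample has at least one collected-sample s such that labelled(r,s) ∧ froze(r,s).
Per researcher: R1:✓  R2:✗  R4:✓
R2 has no witness among its collected-samples.

False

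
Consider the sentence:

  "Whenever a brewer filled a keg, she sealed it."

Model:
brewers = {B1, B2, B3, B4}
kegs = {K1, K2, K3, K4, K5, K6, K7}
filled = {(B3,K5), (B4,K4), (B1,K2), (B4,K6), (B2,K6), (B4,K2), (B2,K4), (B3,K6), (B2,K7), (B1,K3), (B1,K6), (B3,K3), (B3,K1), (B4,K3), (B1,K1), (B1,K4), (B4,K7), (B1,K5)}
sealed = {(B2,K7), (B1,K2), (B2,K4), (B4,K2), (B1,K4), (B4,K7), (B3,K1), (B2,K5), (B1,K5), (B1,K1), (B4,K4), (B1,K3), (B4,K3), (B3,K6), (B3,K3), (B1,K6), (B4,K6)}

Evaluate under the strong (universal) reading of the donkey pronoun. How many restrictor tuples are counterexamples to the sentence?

"it" takes "a keg" as antecedent — a donkey pronoun bound across the clause boundary.
Strong reading: for every (b,k) with filled(b,k), sealed(b,k).
Restrictor pairs: (B1,K1) ✓  (B1,K2) ✓  (B1,K3) ✓  (B1,K4) ✓  (B1,K5) ✓  (B1,K6) ✓  (B2,K4) ✓  (B2,K6) ✗  (B2,K7) ✓  (B3,K1) ✓  (B3,K3) ✓  (B3,K5) ✗  (B3,K6) ✓  (B4,K2) ✓  (B4,K3) ✓  (B4,K4) ✓  (B4,K6) ✓  (B4,K7) ✓
Counterexamples (restrictor pairs failing the scope): 2.

2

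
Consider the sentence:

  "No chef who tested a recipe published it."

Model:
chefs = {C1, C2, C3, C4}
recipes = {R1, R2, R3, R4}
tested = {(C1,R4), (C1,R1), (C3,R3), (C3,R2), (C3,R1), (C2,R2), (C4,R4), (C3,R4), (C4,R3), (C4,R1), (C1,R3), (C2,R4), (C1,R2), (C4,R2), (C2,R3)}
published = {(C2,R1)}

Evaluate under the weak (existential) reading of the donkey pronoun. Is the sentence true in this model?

True

"it" takes "a recipe" as antecedent — a donkey pronoun bound across the clause boundary.
Truth condition: for no (c,r) with tested(c,r) does published(c,r) hold.
Restrictor pairs — does the scope hold? (C1,R1):fails  (C1,R2):fails  (C1,R3):fails  (C1,R4):fails  (C2,R2):fails  (C2,R3):fails  (C2,R4):fails  (C3,R1):fails  (C3,R2):fails  (C3,R3):fails  (C3,R4):fails  (C4,R1):fails  (C4,R2):fails  (C4,R3):fails  (C4,R4):fails
Scope holds for no restrictor pair, so the sentence is true.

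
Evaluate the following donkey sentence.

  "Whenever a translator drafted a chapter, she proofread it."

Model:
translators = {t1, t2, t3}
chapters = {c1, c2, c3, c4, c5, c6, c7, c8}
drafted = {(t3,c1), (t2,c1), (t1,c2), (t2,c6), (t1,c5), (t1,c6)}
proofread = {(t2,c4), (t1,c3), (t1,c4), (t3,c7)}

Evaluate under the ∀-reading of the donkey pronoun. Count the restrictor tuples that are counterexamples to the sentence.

6

"it" takes "a chapter" as antecedent — a donkey pronoun bound across the clause boundary.
Strong reading: for every (t,c) with drafted(t,c), proofread(t,c).
Restrictor pairs: (t1,c2) ✗  (t1,c5) ✗  (t1,c6) ✗  (t2,c1) ✗  (t2,c6) ✗  (t3,c1) ✗
Counterexamples (restrictor pairs failing the scope): 6.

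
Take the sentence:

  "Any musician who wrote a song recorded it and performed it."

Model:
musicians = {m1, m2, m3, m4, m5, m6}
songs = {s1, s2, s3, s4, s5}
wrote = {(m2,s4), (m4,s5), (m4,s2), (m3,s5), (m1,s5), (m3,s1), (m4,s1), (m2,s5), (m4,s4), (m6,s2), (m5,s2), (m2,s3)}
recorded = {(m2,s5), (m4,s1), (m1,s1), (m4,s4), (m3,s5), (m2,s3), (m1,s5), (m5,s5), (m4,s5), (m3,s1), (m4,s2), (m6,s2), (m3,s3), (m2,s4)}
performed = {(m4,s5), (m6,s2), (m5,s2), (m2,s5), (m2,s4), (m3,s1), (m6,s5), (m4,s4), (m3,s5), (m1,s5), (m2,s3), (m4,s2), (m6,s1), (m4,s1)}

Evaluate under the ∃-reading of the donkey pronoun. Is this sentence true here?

False

"it" takes "a song" as antecedent — a donkey pronoun bound across the clause boundary.
Weak reading: every musician m with some wrote-song has at least one wrote-song s such that recorded(m,s) ∧ performed(m,s).
Per musician: m1:✓  m2:✓  m3:✓  m4:✓  m5:✗  m6:✓
m5 has no witness among its wrote-songs.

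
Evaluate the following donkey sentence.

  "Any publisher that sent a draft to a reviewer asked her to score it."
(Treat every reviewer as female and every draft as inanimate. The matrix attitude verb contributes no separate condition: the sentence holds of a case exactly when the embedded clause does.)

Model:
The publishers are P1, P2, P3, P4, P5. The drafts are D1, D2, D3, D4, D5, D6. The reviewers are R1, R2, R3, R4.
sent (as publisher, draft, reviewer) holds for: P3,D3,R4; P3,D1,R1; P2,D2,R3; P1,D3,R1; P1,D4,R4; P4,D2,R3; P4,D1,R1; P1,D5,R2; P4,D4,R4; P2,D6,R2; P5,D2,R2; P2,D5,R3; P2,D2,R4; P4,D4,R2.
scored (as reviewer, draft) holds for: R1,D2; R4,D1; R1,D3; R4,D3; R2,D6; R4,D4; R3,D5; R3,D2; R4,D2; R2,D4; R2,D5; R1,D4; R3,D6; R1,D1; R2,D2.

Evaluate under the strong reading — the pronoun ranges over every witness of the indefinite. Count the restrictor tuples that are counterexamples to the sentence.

"her" takes "a reviewer" as antecedent and "it" takes "a draft"; both are donkey pronouns co-varying with the restrictor.
Strong reading: for every (p,d,r) with sent(p,d,r), scored(r,d).
Restrictor triples: (P1,D3,R1)→scored(R1,D3) ✓  (P1,D4,R4)→scored(R4,D4) ✓  (P1,D5,R2)→scored(R2,D5) ✓  (P2,D2,R3)→scored(R3,D2) ✓  (P2,D2,R4)→scored(R4,D2) ✓  (P2,D5,R3)→scored(R3,D5) ✓  (P2,D6,R2)→scored(R2,D6) ✓  (P3,D1,R1)→scored(R1,D1) ✓  (P3,D3,R4)→scored(R4,D3) ✓  (P4,D1,R1)→scored(R1,D1) ✓  (P4,D2,R3)→scored(R3,D2) ✓  (P4,D4,R2)→scored(R2,D4) ✓  (P4,D4,R4)→scored(R4,D4) ✓  (P5,D2,R2)→scored(R2,D2) ✓
Counterexamples (restrictor triples failing the scope): 0.

0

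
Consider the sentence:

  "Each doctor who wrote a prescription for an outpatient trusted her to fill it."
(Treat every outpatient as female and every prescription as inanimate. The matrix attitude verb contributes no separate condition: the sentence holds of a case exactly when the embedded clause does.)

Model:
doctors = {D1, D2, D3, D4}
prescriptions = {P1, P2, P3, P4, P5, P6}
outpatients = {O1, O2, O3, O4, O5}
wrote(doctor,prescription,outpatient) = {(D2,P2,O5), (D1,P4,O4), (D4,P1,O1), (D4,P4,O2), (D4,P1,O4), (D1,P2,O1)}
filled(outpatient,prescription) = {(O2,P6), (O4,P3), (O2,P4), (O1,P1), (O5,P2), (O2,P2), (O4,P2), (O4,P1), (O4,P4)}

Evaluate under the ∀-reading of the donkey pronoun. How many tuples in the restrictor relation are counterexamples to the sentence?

1

"her" takes "an outpatient" as antecedent and "it" takes "a prescription"; both are donkey pronouns co-varying with the restrictor.
Strong reading: for every (d,p,o) with wrote(d,p,o), filled(o,p).
Restrictor triples: (D1,P2,O1)→filled(O1,P2) ✗  (D1,P4,O4)→filled(O4,P4) ✓  (D2,P2,O5)→filled(O5,P2) ✓  (D4,P1,O1)→filled(O1,P1) ✓  (D4,P1,O4)→filled(O4,P1) ✓  (D4,P4,O2)→filled(O2,P4) ✓
Counterexamples (restrictor triples failing the scope): 1.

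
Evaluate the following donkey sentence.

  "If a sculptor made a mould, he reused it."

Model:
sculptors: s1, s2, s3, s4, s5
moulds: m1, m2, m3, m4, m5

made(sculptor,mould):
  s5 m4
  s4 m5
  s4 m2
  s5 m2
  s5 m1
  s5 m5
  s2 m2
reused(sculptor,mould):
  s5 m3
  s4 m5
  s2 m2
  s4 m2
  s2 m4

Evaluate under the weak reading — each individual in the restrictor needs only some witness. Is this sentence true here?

False

"it" takes "a mould" as antecedent — a donkey pronoun bound across the clause boundary.
Weak reading: every sculptor s with some made-mould has at least one made-mould m such that reused(s,m).
Per sculptor: s2:✓  s4:✓  s5:✗
s5 has no witness among its made-moulds.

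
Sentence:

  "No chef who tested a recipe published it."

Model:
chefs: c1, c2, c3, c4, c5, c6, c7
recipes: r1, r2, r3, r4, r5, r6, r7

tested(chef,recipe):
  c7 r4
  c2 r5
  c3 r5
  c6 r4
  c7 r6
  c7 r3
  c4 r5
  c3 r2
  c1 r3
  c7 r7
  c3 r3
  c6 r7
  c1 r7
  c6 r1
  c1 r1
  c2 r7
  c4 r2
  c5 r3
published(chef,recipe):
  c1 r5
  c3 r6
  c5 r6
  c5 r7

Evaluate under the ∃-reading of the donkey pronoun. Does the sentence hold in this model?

"it" takes "a recipe" as antecedent — a donkey pronoun bound across the clause boundary.
Truth condition: for no (c,r) with tested(c,r) does published(c,r) hold.
Restrictor pairs — does the scope hold? (c1,r1):fails  (c1,r3):fails  (c1,r7):fails  (c2,r5):fails  (c2,r7):fails  (c3,r2):fails  (c3,r3):fails  (c3,r5):fails  (c4,r2):fails  (c4,r5):fails  (c5,r3):fails  (c6,r1):fails  (c6,r4):fails  (c6,r7):fails  (c7,r3):fails  (c7,r4):fails  (c7,r6):fails  (c7,r7):fails
Scope holds for no restrictor pair, so the sentence is true.

True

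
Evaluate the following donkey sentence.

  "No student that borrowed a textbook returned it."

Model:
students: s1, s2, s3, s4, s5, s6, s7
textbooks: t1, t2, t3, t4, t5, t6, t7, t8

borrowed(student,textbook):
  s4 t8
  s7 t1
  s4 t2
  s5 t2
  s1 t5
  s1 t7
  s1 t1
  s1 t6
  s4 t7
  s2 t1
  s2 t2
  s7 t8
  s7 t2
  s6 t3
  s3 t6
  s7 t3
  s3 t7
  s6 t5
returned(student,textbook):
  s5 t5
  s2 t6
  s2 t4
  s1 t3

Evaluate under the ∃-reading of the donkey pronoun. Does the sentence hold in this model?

"it" takes "a textbook" as antecedent — a donkey pronoun bound across the clause boundary.
Truth condition: for no (s,t) with borrowed(s,t) does returned(s,t) hold.
Restrictor pairs — does the scope hold? (s1,t1):fails  (s1,t5):fails  (s1,t6):fails  (s1,t7):fails  (s2,t1):fails  (s2,t2):fails  (s3,t6):fails  (s3,t7):fails  (s4,t2):fails  (s4,t7):fails  (s4,t8):fails  (s5,t2):fails  (s6,t3):fails  (s6,t5):fails  (s7,t1):fails  (s7,t2):fails  (s7,t3):fails  (s7,t8):fails
Scope holds for no restrictor pair, so the sentence is true.

True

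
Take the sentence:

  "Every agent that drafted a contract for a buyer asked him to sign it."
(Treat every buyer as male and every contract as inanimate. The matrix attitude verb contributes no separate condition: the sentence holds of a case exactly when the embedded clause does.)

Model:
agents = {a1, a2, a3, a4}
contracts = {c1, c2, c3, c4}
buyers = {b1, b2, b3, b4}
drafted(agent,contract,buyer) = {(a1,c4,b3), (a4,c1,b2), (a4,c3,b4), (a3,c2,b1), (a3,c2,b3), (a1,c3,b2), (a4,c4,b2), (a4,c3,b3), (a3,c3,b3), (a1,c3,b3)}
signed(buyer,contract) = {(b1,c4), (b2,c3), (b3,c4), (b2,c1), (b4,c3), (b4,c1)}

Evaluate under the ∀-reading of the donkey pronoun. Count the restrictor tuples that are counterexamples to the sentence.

"him" takes "a buyer" as antecedent and "it" takes "a contract"; both are donkey pronouns co-varying with the restrictor.
Strong reading: for every (a,c,b) with drafted(a,c,b), signed(b,c).
Restrictor triples: (a1,c3,b2)→signed(b2,c3) ✓  (a1,c3,b3)→signed(b3,c3) ✗  (a1,c4,b3)→signed(b3,c4) ✓  (a3,c2,b1)→signed(b1,c2) ✗  (a3,c2,b3)→signed(b3,c2) ✗  (a3,c3,b3)→signed(b3,c3) ✗  (a4,c1,b2)→signed(b2,c1) ✓  (a4,c3,b3)→signed(b3,c3) ✗  (a4,c3,b4)→signed(b4,c3) ✓  (a4,c4,b2)→signed(b2,c4) ✗
Counterexamples (restrictor triples failing the scope): 6.

6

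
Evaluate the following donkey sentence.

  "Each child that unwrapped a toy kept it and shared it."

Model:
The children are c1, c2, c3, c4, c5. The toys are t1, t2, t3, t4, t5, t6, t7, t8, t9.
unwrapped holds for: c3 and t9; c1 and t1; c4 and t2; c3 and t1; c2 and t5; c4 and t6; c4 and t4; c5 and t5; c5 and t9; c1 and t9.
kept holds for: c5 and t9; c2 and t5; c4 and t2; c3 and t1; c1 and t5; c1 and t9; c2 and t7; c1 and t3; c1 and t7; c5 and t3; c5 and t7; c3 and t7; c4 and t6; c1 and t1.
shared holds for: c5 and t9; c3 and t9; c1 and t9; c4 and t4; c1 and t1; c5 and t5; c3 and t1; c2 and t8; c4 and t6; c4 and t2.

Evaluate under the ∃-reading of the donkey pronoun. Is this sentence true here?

False

"it" takes "a toy" as antecedent — a donkey pronoun bound across the clause boundary.
Weak reading: every child c with some unwrapped-toy has at least one unwrapped-toy t such that kept(c,t) ∧ shared(c,t).
Per child: c1:✓  c2:✗  c3:✓  c4:✓  c5:✓
c2 has no witness among its unwrapped-toys.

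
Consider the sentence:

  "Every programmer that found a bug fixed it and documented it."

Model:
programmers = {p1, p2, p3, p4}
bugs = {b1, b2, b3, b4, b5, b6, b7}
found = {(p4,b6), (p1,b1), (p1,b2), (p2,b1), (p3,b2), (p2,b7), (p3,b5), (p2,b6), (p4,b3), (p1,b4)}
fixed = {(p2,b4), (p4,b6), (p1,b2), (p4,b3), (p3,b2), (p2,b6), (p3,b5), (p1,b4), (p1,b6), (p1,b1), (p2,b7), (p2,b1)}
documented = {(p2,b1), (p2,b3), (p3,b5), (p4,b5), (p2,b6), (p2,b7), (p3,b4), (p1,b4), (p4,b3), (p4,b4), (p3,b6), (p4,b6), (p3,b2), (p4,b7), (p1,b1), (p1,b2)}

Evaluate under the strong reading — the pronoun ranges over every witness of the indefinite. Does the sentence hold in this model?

"it" takes "a bug" as antecedent — a donkey pronoun bound across the clause boundary.
Strong reading: for every (p,b) with found(p,b), fixed(p,b) ∧ documented(p,b).
Restrictor pairs: (p1,b1) ✓  (p1,b2) ✓  (p1,b4) ✓  (p2,b1) ✓  (p2,b6) ✓  (p2,b7) ✓  (p3,b2) ✓  (p3,b5) ✓  (p4,b3) ✓  (p4,b6) ✓
Every restrictor pair satisfies the scope.

True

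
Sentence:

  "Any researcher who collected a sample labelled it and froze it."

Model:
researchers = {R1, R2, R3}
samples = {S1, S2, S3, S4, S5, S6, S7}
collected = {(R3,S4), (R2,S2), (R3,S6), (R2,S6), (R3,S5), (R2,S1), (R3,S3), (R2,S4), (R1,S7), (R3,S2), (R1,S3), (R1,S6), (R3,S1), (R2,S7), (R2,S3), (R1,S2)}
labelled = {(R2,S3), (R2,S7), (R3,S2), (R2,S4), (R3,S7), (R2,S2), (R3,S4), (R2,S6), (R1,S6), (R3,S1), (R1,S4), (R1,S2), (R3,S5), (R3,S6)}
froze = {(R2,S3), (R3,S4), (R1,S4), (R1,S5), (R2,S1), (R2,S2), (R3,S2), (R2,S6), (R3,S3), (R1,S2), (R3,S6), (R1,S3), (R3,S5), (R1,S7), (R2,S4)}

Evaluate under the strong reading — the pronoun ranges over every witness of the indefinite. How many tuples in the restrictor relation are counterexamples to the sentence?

7

"it" takes "a sample" as antecedent — a donkey pronoun bound across the clause boundary.
Strong reading: for every (r,s) with collected(r,s), labelled(r,s) ∧ froze(r,s).
Restrictor pairs: (R1,S2) ✓  (R1,S3) ✗  (R1,S6) ✗  (R1,S7) ✗  (R2,S1) ✗  (R2,S2) ✓  (R2,S3) ✓  (R2,S4) ✓  (R2,S6) ✓  (R2,S7) ✗  (R3,S1) ✗  (R3,S2) ✓  (R3,S3) ✗  (R3,S4) ✓  (R3,S5) ✓  (R3,S6) ✓
Counterexamples (restrictor pairs failing the scope): 7.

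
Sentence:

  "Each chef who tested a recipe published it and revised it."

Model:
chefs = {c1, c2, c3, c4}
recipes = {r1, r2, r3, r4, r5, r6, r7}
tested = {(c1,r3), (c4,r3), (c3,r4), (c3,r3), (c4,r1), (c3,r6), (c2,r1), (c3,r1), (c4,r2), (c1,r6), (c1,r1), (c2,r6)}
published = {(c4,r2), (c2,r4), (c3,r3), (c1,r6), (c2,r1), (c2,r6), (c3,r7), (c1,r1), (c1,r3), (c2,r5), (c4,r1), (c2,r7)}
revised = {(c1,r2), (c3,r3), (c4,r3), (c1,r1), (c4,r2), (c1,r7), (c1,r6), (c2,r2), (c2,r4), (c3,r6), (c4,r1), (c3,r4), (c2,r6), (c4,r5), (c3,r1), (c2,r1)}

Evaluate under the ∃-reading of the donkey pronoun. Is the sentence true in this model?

True

"it" takes "a recipe" as antecedent — a donkey pronoun bound across the clause boundary.
Weak reading: every chef c with some tested-recipe has at least one tested-recipe r such that published(c,r) ∧ revised(c,r).
Per chef: c1:✓  c2:✓  c3:✓  c4:✓
Every chef in the restrictor has a witness.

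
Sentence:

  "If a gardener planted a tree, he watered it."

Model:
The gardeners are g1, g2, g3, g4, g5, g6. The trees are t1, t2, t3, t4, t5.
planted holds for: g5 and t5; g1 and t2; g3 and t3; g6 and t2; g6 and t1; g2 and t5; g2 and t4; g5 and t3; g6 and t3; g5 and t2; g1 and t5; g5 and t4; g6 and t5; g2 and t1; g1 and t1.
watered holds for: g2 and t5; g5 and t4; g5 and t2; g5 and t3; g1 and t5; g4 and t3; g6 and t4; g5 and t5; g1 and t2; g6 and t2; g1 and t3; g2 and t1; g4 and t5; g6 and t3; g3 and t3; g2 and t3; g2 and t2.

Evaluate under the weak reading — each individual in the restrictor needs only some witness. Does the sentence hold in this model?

True

"it" takes "a tree" as antecedent — a donkey pronoun bound across the clause boundary.
Weak reading: every gardener g with some planted-tree has at least one planted-tree t such that watered(g,t).
Per gardener: g1:✓  g2:✓  g3:✓  g5:✓  g6:✓
Every gardener in the restrictor has a witness.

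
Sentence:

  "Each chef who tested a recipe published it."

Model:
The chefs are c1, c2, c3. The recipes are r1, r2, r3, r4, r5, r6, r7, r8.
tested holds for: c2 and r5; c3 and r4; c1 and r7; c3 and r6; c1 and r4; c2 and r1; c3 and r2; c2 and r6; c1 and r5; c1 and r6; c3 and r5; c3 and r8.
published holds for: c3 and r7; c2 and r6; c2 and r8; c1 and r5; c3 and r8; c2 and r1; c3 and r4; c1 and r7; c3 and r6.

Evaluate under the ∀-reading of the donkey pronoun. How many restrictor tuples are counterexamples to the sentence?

5

"it" takes "a recipe" as antecedent — a donkey pronoun bound across the clause boundary.
Strong reading: for every (c,r) with tested(c,r), published(c,r).
Restrictor pairs: (c1,r4) ✗  (c1,r5) ✓  (c1,r6) ✗  (c1,r7) ✓  (c2,r1) ✓  (c2,r5) ✗  (c2,r6) ✓  (c3,r2) ✗  (c3,r4) ✓  (c3,r5) ✗  (c3,r6) ✓  (c3,r8) ✓
Counterexamples (restrictor pairs failing the scope): 5.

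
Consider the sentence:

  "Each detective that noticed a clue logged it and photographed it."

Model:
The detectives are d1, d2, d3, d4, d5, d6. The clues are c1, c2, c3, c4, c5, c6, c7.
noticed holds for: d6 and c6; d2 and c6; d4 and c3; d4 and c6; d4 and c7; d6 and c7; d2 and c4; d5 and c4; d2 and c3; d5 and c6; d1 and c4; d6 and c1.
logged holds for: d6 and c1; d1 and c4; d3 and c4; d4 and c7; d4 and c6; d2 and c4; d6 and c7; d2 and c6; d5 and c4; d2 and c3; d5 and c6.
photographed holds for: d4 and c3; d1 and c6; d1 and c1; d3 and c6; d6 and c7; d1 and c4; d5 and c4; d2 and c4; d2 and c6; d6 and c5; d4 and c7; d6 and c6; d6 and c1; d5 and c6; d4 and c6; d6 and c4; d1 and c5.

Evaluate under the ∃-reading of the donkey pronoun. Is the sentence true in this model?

True

"it" takes "a clue" as antecedent — a donkey pronoun bound across the clause boundary.
Weak reading: every detective d with some noticed-clue has at least one noticed-clue c such that logged(d,c) ∧ photographed(d,c).
Per detective: d1:✓  d2:✓  d4:✓  d5:✓  d6:✓
Every detective in the restrictor has a witness.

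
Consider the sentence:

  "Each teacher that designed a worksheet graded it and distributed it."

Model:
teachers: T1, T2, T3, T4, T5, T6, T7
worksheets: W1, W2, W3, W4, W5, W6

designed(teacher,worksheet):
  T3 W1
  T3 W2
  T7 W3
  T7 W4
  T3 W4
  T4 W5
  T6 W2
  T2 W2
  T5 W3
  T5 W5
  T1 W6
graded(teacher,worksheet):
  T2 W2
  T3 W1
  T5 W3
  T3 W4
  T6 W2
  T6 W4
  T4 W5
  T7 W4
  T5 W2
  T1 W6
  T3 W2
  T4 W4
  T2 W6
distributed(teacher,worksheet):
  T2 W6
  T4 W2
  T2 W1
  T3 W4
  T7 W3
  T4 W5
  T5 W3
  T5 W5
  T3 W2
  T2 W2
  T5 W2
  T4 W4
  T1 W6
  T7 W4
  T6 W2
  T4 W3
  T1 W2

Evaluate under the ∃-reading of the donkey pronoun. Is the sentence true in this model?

"it" takes "a worksheet" as antecedent — a donkey pronoun bound across the clause boundary.
Weak reading: every teacher t with some designed-worksheet has at least one designed-worksheet w such that graded(t,w) ∧ distributed(t,w).
Per teacher: T1:✓  T2:✓  T3:✓  T4:✓  T5:✓  T6:✓  T7:✓
Every teacher in the restrictor has a witness.

True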